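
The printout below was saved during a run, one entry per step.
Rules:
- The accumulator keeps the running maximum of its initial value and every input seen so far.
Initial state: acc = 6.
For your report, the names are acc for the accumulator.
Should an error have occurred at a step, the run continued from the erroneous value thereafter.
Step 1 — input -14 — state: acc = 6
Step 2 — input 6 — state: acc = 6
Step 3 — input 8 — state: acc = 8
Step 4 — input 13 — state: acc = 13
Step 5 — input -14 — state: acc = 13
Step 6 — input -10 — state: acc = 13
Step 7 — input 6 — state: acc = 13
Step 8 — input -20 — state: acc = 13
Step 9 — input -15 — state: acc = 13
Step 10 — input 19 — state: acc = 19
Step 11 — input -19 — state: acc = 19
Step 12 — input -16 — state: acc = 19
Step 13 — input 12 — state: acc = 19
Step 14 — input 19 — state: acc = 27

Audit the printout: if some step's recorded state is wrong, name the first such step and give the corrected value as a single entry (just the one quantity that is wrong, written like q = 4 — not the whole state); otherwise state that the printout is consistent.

1. acc = max(6, -14) = 6 (no discrepancy)
2. acc = max(6, 6) = 6 (consistent with the printout)
3. acc = max(6, 8) = 8 (matches)
4. acc = max(8, 13) = 13 (checks out)
5. acc = max(13, -14) = 13 (agrees with the printout)
6. acc = max(13, -10) = 13 (matches)
7. acc = max(13, 6) = 13 (consistent with the printout)
8. acc = max(13, -20) = 13 (confirmed correct)
9. acc = max(13, -15) = 13 (same as recorded)
10. acc = max(13, 19) = 19 (no discrepancy)
11. acc = max(19, -19) = 19 (agrees with the printout)
12. acc = max(19, -16) = 19 (in agreement)
13. acc = max(19, 12) = 19 (confirmed correct)
14. acc = max(19, 19) = 19 (the printout disagrees here)
So the first discrepancy is step 14, where the right value is acc = 19.

step 14, acc = 19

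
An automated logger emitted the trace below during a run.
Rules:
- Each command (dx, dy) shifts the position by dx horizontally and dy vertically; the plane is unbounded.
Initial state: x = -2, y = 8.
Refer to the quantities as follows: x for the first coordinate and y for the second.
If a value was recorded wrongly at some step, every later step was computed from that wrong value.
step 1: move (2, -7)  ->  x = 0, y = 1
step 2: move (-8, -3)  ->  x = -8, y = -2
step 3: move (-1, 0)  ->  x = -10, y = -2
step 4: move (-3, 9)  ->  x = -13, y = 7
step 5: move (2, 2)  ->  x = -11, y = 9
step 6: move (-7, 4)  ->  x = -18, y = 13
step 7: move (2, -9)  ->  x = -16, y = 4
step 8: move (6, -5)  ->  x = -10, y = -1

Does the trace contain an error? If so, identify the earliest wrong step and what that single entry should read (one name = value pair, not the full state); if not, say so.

step 3, x = -9

Recomputing the run from the initial state:
step 1: x = 0, y = 1
step 2: x = -8, y = -2
step 3: x = -9, y = -2
step 4: x = -12, y = 7
step 5: x = -10, y = 9
step 6: x = -17, y = 13
step 7: x = -15, y = 4
step 8: x = -9, y = -1
The first disagreement with the trace is at step 3, where the value should be x = -9.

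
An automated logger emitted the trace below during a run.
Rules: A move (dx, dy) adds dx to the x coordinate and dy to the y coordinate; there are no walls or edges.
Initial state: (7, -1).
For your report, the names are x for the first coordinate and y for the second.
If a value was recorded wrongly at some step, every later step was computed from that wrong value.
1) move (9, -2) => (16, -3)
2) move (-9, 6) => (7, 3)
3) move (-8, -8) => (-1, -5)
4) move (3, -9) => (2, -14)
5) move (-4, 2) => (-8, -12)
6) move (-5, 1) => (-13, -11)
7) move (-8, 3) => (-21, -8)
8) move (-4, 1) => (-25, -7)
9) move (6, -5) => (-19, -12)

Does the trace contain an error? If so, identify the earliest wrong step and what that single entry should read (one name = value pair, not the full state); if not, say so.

step 5, x = -2

Recomputing the run from the initial state:
step 1: x = 16, y = -3
step 2: x = 7, y = 3
step 3: x = -1, y = -5
step 4: x = 2, y = -14
step 5: x = -2, y = -12
step 6: x = -7, y = -11
step 7: x = -15, y = -8
step 8: x = -19, y = -7
step 9: x = -13, y = -12
The first disagreement with the trace is at step 5, where the value should be x = -2.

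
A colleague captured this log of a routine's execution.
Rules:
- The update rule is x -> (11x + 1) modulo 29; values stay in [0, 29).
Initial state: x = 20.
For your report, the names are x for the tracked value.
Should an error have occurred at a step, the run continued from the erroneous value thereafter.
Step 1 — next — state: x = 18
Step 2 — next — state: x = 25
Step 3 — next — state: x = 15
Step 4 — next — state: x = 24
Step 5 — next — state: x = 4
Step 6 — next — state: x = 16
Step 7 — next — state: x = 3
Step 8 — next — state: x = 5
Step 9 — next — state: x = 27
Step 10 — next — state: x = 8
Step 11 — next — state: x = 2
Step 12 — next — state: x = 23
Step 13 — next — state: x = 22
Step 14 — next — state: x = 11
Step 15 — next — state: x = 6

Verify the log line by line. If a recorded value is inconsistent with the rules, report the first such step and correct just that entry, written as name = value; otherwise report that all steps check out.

1. x = (11*20 + 1) mod 29 = 18 (consistent with the log)
2. x = (11*18 + 1) mod 29 = 25 (agrees with the log)
3. x = (11*25 + 1) mod 29 = 15 (checks out)
4. x = (11*15 + 1) mod 29 = 21 (not what was recorded)
Conclusion: step 4 carries the first error; the entry should be x = 21.

step 4, x = 21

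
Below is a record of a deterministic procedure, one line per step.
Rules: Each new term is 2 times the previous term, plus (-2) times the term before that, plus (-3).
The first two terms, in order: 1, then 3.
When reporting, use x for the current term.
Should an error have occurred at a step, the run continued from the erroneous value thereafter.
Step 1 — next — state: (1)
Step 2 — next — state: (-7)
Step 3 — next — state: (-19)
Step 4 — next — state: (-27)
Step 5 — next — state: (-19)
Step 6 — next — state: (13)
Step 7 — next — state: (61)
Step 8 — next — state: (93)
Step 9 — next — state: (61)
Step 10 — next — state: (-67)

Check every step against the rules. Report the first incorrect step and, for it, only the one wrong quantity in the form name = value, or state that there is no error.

Step 1: x = 2*(3) + (-2)*(1) + (-3) = 1 — matches.
Step 2: x = 2*(1) + (-2)*(3) + (-3) = -7 — same as recorded.
Step 3: x = 2*(-7) + (-2)*(1) + (-3) = -19 — confirmed correct.
Step 4: x = 2*(-19) + (-2)*(-7) + (-3) = -27 — matches.
Step 5: x = 2*(-27) + (-2)*(-19) + (-3) = -19 — same as recorded.
Step 6: x = 2*(-19) + (-2)*(-27) + (-3) = 13 — checks out.
Step 7: x = 2*(13) + (-2)*(-19) + (-3) = 61 — same as recorded.
Step 8: x = 2*(61) + (-2)*(13) + (-3) = 93 — verified.
Step 9: x = 2*(93) + (-2)*(61) + (-3) = 61 — agrees with the record.
Step 10: x = 2*(61) + (-2)*(93) + (-3) = -67 — consistent with the record.
Each recorded entry agrees with the recomputation.

no error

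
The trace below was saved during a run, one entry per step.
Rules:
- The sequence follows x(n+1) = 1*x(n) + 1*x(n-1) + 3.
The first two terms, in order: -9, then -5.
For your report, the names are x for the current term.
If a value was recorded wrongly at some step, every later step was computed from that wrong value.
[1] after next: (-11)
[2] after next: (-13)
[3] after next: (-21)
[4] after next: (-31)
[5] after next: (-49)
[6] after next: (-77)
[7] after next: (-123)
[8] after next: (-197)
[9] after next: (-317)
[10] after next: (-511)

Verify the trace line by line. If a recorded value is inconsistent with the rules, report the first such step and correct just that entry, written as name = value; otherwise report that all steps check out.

Recomputing the run from the initial state:
step 1: x = -11
step 2: x = -13
step 3: x = -21
step 4: x = -31
step 5: x = -49
step 6: x = -77
step 7: x = -123
step 8: x = -197
step 9: x = -317
step 10: x = -511
This matches the trace at every step.

no error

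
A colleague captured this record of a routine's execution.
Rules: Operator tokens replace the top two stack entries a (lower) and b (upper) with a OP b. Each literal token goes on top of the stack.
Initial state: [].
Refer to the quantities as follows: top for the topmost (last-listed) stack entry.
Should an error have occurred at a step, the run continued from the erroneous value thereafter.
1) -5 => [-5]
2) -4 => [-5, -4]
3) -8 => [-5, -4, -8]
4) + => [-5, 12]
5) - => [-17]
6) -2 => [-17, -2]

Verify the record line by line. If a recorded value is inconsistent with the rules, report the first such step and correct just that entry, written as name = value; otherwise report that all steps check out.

step 4, top = -12

step 1: push -5: top = -5 -> consistent with the record
step 2: push -4: top = -4 -> agrees with the record
step 3: push -8: top = -8 -> confirmed correct
step 4: -4 + -8 = -12 -> this is not what the record shows
Conclusion: step 4 carries the first error; the entry should be top = -12.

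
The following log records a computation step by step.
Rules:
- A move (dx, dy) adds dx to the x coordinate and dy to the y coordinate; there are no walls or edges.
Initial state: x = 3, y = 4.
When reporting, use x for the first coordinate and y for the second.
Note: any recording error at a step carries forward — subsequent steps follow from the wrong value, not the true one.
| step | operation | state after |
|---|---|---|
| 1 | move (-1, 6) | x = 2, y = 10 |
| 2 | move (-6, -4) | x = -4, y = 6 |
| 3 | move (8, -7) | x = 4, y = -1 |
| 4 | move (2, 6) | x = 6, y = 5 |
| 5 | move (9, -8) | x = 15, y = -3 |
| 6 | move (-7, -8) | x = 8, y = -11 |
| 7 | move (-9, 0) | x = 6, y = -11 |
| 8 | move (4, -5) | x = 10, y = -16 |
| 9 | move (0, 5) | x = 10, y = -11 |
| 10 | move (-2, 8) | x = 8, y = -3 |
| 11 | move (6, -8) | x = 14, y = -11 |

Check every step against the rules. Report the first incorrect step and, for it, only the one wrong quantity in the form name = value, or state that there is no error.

Recomputing the run from the initial state:
step 1: x = 2, y = 10
step 2: x = -4, y = 6
step 3: x = 4, y = -1
step 4: x = 6, y = 5
step 5: x = 15, y = -3
step 6: x = 8, y = -11
step 7: x = -1, y = -11
step 8: x = 3, y = -16
step 9: x = 3, y = -11
step 10: x = 1, y = -3
step 11: x = 7, y = -11
The first disagreement with the log is at step 7, where the value should be x = -1.

step 7, x = -1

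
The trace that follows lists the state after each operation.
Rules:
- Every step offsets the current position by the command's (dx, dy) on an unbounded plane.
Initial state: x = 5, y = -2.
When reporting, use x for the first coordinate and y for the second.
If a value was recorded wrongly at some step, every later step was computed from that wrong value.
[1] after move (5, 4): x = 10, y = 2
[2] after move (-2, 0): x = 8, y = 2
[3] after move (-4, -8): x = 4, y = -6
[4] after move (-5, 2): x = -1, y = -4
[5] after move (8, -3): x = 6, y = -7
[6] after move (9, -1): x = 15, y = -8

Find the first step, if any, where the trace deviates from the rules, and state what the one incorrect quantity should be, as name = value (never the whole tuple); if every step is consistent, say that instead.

step 5, x = 7

Recomputing the run from the initial state:
step 1: x = 10, y = 2
step 2: x = 8, y = 2
step 3: x = 4, y = -6
step 4: x = -1, y = -4
step 5: x = 7, y = -7
step 6: x = 16, y = -8
The first disagreement with the trace is at step 5, where the value should be x = 7.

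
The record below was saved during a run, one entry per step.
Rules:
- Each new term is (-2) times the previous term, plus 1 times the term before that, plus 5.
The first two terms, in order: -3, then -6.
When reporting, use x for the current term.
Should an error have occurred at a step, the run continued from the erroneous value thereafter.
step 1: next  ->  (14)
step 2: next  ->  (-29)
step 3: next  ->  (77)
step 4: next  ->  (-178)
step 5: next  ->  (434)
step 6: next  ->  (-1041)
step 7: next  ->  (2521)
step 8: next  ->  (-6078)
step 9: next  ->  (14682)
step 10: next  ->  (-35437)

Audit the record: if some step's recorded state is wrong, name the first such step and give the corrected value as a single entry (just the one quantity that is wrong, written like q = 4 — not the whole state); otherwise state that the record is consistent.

Recomputing the run from the initial state:
step 1: x = 14
step 2: x = -29
step 3: x = 77
step 4: x = -178
step 5: x = 438
step 6: x = -1049
step 7: x = 2541
step 8: x = -6126
step 9: x = 14798
step 10: x = -35717
The first disagreement with the record is at step 5, where the value should be x = 438.

step 5, x = 438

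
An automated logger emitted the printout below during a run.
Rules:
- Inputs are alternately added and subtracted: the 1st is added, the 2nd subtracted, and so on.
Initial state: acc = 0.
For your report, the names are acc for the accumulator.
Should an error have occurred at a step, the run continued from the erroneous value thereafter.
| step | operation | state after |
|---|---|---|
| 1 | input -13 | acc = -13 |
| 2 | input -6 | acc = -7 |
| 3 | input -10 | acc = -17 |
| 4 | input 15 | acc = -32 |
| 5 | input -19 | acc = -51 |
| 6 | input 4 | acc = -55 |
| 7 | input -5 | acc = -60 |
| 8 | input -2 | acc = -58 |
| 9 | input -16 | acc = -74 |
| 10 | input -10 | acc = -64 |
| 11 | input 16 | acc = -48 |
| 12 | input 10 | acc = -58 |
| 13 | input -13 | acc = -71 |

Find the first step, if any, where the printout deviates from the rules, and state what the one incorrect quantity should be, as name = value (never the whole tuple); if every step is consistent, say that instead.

no error

Recomputing the run from the initial state:
step 1: acc = -13
step 2: acc = -7
step 3: acc = -17
step 4: acc = -32
step 5: acc = -51
step 6: acc = -55
step 7: acc = -60
step 8: acc = -58
step 9: acc = -74
step 10: acc = -64
step 11: acc = -48
step 12: acc = -58
step 13: acc = -71
This matches the printout at every step.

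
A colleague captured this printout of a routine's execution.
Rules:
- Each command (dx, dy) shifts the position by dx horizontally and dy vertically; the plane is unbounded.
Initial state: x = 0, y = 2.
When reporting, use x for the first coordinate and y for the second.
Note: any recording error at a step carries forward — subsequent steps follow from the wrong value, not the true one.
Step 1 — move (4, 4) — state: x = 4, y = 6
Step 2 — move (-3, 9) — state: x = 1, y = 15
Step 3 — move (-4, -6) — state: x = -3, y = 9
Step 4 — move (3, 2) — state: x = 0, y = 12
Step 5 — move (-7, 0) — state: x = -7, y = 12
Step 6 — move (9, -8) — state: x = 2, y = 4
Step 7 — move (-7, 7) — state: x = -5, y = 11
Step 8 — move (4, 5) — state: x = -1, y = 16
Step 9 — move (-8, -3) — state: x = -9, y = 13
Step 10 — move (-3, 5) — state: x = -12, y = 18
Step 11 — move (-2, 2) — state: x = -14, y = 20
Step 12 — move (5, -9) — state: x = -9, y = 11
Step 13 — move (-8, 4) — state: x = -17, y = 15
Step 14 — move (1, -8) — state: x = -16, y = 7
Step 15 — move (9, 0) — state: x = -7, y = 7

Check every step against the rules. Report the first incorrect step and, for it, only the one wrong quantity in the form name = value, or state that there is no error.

Recomputing the run from the initial state:
step 1: x = 4, y = 6
step 2: x = 1, y = 15
step 3: x = -3, y = 9
step 4: x = 0, y = 11
step 5: x = -7, y = 11
step 6: x = 2, y = 3
step 7: x = -5, y = 10
step 8: x = -1, y = 15
step 9: x = -9, y = 12
step 10: x = -12, y = 17
step 11: x = -14, y = 19
step 12: x = -9, y = 10
step 13: x = -17, y = 14
step 14: x = -16, y = 6
step 15: x = -7, y = 6
The first disagreement with the printout is at step 4, where the value should be y = 11.

step 4, y = 11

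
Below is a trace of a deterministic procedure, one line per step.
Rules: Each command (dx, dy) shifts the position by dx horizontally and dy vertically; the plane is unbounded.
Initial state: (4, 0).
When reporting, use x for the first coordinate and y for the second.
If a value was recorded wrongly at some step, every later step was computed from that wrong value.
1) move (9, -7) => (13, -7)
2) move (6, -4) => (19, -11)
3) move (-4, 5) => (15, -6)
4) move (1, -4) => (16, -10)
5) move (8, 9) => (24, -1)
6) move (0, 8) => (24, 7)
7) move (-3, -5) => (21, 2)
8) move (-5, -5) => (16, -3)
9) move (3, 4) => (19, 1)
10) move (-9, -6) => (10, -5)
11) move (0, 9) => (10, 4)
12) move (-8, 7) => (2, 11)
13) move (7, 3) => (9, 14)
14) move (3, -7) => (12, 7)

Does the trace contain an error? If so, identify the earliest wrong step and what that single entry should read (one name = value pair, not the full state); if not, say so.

no error

Recomputing the run from the initial state:
step 1: x = 13, y = -7
step 2: x = 19, y = -11
step 3: x = 15, y = -6
step 4: x = 16, y = -10
step 5: x = 24, y = -1
step 6: x = 24, y = 7
step 7: x = 21, y = 2
step 8: x = 16, y = -3
step 9: x = 19, y = 1
step 10: x = 10, y = -5
step 11: x = 10, y = 4
step 12: x = 2, y = 11
step 13: x = 9, y = 14
step 14: x = 12, y = 7
This matches the trace at every step.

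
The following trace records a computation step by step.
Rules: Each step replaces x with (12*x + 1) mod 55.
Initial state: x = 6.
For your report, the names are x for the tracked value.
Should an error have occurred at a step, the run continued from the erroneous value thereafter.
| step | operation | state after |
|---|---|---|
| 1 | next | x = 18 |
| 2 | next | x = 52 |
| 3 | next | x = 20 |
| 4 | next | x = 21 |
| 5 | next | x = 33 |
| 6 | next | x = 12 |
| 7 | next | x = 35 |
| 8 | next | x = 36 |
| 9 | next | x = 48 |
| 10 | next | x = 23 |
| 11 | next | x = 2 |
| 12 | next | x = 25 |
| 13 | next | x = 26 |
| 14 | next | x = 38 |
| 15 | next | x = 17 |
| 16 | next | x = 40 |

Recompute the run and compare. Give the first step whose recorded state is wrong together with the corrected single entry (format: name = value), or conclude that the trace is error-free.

step 10, x = 27

1. x = (12*6 + 1) mod 55 = 18 (confirmed correct)
2. x = (12*18 + 1) mod 55 = 52 (consistent with the trace)
3. x = (12*52 + 1) mod 55 = 20 (verified)
4. x = (12*20 + 1) mod 55 = 21 (consistent with the trace)
5. x = (12*21 + 1) mod 55 = 33 (no discrepancy)
6. x = (12*33 + 1) mod 55 = 12 (same as recorded)
7. x = (12*12 + 1) mod 55 = 35 (checks out)
8. x = (12*35 + 1) mod 55 = 36 (confirmed correct)
9. x = (12*36 + 1) mod 55 = 48 (consistent with the trace)
10. x = (12*48 + 1) mod 55 = 27 (the trace disagrees here)
Step 10 is the first one off; corrected, x = 27.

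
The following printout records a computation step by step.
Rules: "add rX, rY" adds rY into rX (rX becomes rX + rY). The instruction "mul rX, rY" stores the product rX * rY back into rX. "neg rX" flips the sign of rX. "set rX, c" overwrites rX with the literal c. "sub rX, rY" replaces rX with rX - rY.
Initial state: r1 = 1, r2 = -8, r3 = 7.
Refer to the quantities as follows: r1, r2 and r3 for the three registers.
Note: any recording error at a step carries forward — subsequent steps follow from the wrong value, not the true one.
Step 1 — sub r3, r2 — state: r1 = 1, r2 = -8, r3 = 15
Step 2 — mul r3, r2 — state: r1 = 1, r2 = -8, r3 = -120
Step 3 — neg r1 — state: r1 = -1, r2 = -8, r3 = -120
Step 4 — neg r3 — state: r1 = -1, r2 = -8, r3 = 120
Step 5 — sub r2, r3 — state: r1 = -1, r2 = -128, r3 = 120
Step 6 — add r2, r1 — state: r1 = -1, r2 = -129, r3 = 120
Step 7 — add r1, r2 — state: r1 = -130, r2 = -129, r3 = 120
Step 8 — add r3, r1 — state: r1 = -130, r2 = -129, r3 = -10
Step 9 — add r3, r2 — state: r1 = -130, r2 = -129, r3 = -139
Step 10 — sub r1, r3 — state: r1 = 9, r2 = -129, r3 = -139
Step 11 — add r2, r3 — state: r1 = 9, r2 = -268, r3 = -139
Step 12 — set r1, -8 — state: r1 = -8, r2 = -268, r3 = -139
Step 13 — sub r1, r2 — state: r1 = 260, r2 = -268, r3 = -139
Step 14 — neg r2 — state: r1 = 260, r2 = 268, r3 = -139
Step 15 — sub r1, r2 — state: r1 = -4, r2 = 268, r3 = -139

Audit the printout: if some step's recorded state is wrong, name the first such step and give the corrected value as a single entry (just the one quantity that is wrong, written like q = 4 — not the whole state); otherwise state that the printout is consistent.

step 15, r1 = -8

Recomputing the run from the initial state:
step 1: r1 = 1, r2 = -8, r3 = 15
step 2: r1 = 1, r2 = -8, r3 = -120
step 3: r1 = -1, r2 = -8, r3 = -120
step 4: r1 = -1, r2 = -8, r3 = 120
step 5: r1 = -1, r2 = -128, r3 = 120
step 6: r1 = -1, r2 = -129, r3 = 120
step 7: r1 = -130, r2 = -129, r3 = 120
step 8: r1 = -130, r2 = -129, r3 = -10
step 9: r1 = -130, r2 = -129, r3 = -139
step 10: r1 = 9, r2 = -129, r3 = -139
step 11: r1 = 9, r2 = -268, r3 = -139
step 12: r1 = -8, r2 = -268, r3 = -139
step 13: r1 = 260, r2 = -268, r3 = -139
step 14: r1 = 260, r2 = 268, r3 = -139
step 15: r1 = -8, r2 = 268, r3 = -139
The first disagreement with the printout is at step 15, where the value should be r1 = -8.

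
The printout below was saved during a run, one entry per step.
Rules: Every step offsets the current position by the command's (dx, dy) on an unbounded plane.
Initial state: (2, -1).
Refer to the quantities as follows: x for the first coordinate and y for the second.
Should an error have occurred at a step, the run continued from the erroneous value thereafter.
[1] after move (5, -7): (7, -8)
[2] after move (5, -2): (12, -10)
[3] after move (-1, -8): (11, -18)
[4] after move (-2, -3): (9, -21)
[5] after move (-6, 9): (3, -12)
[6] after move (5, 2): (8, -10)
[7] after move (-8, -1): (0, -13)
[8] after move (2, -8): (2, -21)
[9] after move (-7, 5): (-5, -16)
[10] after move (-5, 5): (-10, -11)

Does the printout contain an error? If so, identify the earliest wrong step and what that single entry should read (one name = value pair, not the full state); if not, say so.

step 7, y = -11

step 1: x = 2 + (5) = 7, y = -1 + (-7) = -8 -> consistent with the printout
step 2: x = 7 + (5) = 12, y = -8 + (-2) = -10 -> exactly as logged
step 3: x = 12 + (-1) = 11, y = -10 + (-8) = -18 -> agrees with the printout
step 4: x = 11 + (-2) = 9, y = -18 + (-3) = -21 -> verified
step 5: x = 9 + (-6) = 3, y = -21 + (9) = -12 -> checks out
step 6: x = 3 + (5) = 8, y = -12 + (2) = -10 -> in agreement
step 7: x = 8 + (-8) = 0, y = -10 + (-1) = -11 -> the printout disagrees here
So the first discrepancy is step 7, where the right value is y = -11.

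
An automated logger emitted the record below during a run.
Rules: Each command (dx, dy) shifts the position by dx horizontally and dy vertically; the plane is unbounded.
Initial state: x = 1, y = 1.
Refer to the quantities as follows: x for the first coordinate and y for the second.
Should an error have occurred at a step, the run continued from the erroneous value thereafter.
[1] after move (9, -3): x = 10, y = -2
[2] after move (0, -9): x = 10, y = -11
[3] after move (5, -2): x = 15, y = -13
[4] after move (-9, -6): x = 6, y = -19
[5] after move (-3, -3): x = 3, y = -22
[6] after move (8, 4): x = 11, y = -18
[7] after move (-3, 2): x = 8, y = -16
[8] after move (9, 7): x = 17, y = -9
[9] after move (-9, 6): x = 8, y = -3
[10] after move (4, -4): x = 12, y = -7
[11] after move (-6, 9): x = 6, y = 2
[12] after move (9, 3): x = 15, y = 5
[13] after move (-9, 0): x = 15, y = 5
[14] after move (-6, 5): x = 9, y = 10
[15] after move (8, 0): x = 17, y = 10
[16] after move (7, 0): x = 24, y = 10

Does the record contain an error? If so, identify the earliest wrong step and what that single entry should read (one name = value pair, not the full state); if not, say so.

step 13, x = 6

1. x = 1 + (9) = 10, y = 1 + (-3) = -2 (consistent with the record)
2. x = 10 + (0) = 10, y = -2 + (-9) = -11 (no discrepancy)
3. x = 10 + (5) = 15, y = -11 + (-2) = -13 (consistent with the record)
4. x = 15 + (-9) = 6, y = -13 + (-6) = -19 (agrees with the record)
5. x = 6 + (-3) = 3, y = -19 + (-3) = -22 (checks out)
6. x = 3 + (8) = 11, y = -22 + (4) = -18 (checks out)
7. x = 11 + (-3) = 8, y = -18 + (2) = -16 (exactly as logged)
8. x = 8 + (9) = 17, y = -16 + (7) = -9 (exactly as logged)
9. x = 17 + (-9) = 8, y = -9 + (6) = -3 (no discrepancy)
10. x = 8 + (4) = 12, y = -3 + (-4) = -7 (consistent with the record)
11. x = 12 + (-6) = 6, y = -7 + (9) = 2 (same as recorded)
12. x = 6 + (9) = 15, y = 2 + (3) = 5 (checks out)
13. x = 15 + (-9) = 6, y = 5 + (0) = 5 (the entry is off here)
The audit stops at step 13: the recorded entry is wrong and should be x = 6.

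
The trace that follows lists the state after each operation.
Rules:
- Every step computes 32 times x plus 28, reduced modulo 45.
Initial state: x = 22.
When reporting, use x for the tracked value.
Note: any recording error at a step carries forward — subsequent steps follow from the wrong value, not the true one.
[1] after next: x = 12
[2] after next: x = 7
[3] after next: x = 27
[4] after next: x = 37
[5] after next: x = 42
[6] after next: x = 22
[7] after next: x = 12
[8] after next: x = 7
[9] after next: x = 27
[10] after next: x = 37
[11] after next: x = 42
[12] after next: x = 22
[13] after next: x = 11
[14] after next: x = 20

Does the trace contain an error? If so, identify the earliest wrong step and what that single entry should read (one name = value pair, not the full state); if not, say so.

step 13, x = 12

step 1: x = (32*22 + 28) mod 45 = 12 -> no discrepancy
step 2: x = (32*12 + 28) mod 45 = 7 -> in agreement
step 3: x = (32*7 + 28) mod 45 = 27 -> same as recorded
step 4: x = (32*27 + 28) mod 45 = 37 -> consistent with the trace
step 5: x = (32*37 + 28) mod 45 = 42 -> consistent with the trace
step 6: x = (32*42 + 28) mod 45 = 22 -> no discrepancy
step 7: x = (32*22 + 28) mod 45 = 12 -> consistent with the trace
step 8: x = (32*12 + 28) mod 45 = 7 -> confirmed correct
step 9: x = (32*7 + 28) mod 45 = 27 -> consistent with the trace
step 10: x = (32*27 + 28) mod 45 = 37 -> in agreement
step 11: x = (32*37 + 28) mod 45 = 42 -> same as recorded
step 12: x = (32*42 + 28) mod 45 = 22 -> checks out
step 13: x = (32*22 + 28) mod 45 = 12 -> first mismatch against the trace
That makes step 13 the first incorrect line — x = 12 is what it should show.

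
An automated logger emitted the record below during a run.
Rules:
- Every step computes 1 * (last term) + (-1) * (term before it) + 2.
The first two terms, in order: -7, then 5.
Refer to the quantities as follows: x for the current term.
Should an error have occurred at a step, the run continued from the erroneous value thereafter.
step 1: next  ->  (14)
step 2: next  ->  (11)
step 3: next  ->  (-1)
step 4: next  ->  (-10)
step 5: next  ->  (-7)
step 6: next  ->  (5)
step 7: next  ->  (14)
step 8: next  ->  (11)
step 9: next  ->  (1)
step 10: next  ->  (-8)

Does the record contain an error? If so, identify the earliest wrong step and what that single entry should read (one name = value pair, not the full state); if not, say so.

step 1: x = 1*(5) + (-1)*(-7) + (2) = 14 -> in agreement
step 2: x = 1*(14) + (-1)*(5) + (2) = 11 -> consistent with the record
step 3: x = 1*(11) + (-1)*(14) + (2) = -1 -> matches
step 4: x = 1*(-1) + (-1)*(11) + (2) = -10 -> agrees with the record
step 5: x = 1*(-10) + (-1)*(-1) + (2) = -7 -> same as recorded
step 6: x = 1*(-7) + (-1)*(-10) + (2) = 5 -> confirmed correct
step 7: x = 1*(5) + (-1)*(-7) + (2) = 14 -> in agreement
step 8: x = 1*(14) + (-1)*(5) + (2) = 11 -> confirmed correct
step 9: x = 1*(11) + (-1)*(14) + (2) = -1 -> the record disagrees here
First incorrect step: 9; the correct value is x = -1.

step 9, x = -1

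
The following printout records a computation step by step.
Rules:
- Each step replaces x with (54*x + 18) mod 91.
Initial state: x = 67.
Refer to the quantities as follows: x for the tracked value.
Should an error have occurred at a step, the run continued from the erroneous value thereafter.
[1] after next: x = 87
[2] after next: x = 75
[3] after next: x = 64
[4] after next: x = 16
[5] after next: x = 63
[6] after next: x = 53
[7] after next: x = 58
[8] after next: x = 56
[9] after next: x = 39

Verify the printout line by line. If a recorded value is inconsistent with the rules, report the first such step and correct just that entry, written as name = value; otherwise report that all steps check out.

1. x = (54*67 + 18) mod 91 = 87 (verified)
2. x = (54*87 + 18) mod 91 = 75 (confirmed correct)
3. x = (54*75 + 18) mod 91 = 64 (exactly as logged)
4. x = (54*64 + 18) mod 91 = 16 (exactly as logged)
5. x = (54*16 + 18) mod 91 = 63 (in agreement)
6. x = (54*63 + 18) mod 91 = 53 (exactly as logged)
7. x = (54*53 + 18) mod 91 = 59 (first mismatch against the printout)
First deviation found at step 7; the corrected entry is x = 59.

step 7, x = 59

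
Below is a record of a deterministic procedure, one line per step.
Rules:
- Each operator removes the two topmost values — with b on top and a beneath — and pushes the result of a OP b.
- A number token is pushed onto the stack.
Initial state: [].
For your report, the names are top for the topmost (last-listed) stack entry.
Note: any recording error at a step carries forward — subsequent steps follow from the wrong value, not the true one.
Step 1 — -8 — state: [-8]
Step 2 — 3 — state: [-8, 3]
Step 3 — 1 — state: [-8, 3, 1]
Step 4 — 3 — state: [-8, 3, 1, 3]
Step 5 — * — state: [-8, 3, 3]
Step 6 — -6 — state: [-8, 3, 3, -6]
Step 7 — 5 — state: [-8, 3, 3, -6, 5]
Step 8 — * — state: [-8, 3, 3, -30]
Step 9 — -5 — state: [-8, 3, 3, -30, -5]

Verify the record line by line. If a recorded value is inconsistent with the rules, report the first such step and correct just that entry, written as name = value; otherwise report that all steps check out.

no error

Recomputing the run from the initial state:
step 1: [-8]
step 2: [-8, 3]
step 3: [-8, 3, 1]
step 4: [-8, 3, 1, 3]
step 5: [-8, 3, 3]
step 6: [-8, 3, 3, -6]
step 7: [-8, 3, 3, -6, 5]
step 8: [-8, 3, 3, -30]
step 9: [-8, 3, 3, -30, -5]
This matches the record at every step.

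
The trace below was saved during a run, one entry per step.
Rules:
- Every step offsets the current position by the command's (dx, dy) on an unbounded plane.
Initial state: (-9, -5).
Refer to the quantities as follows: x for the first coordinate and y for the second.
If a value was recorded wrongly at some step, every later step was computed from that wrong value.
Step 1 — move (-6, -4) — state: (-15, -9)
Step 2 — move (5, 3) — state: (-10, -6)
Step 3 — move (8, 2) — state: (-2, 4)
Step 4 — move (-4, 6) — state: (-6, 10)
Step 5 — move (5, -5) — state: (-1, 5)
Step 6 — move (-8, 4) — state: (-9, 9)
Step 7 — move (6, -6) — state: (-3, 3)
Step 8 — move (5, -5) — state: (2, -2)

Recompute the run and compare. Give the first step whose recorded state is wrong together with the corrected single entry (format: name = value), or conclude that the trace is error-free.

Recomputing the run from the initial state:
step 1: x = -15, y = -9
step 2: x = -10, y = -6
step 3: x = -2, y = -4
step 4: x = -6, y = 2
step 5: x = -1, y = -3
step 6: x = -9, y = 1
step 7: x = -3, y = -5
step 8: x = 2, y = -10
The first disagreement with the trace is at step 3, where the value should be y = -4.

step 3, y = -4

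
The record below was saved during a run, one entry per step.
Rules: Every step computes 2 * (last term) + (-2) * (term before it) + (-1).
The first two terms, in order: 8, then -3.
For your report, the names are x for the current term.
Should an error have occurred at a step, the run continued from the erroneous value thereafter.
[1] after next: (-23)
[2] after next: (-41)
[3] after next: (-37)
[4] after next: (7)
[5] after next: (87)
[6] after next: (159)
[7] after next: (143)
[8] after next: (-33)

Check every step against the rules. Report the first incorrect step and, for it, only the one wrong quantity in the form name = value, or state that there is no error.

step 1: x = 2*(-3) + (-2)*(8) + (-1) = -23 -> checks out
step 2: x = 2*(-23) + (-2)*(-3) + (-1) = -41 -> verified
step 3: x = 2*(-41) + (-2)*(-23) + (-1) = -37 -> consistent with the record
step 4: x = 2*(-37) + (-2)*(-41) + (-1) = 7 -> no discrepancy
step 5: x = 2*(7) + (-2)*(-37) + (-1) = 87 -> consistent with the record
step 6: x = 2*(87) + (-2)*(7) + (-1) = 159 -> checks out
step 7: x = 2*(159) + (-2)*(87) + (-1) = 143 -> exactly as logged
step 8: x = 2*(143) + (-2)*(159) + (-1) = -33 -> confirmed correct
Every step is consistent.

no error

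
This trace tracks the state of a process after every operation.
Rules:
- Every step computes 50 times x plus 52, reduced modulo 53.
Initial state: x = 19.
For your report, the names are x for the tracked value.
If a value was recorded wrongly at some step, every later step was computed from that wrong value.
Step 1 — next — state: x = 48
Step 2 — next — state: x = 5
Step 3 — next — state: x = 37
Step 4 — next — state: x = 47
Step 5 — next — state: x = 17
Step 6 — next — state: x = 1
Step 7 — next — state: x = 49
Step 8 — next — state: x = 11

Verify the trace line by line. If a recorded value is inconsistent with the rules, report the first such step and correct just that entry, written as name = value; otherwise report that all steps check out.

Step 1: x = (50*19 + 52) mod 53 = 48 — consistent with the trace.
Step 2: x = (50*48 + 52) mod 53 = 14 — this is not what the trace shows.
First incorrect step: 2; the correct value is x = 14.

step 2, x = 14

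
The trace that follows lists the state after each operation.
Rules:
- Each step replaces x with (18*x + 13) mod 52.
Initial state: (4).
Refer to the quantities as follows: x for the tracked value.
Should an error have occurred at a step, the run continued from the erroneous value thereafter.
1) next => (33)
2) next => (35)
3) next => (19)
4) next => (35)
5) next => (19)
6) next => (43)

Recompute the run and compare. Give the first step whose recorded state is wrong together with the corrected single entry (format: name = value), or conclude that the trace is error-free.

Recomputing the run from the initial state:
step 1: x = 33
step 2: x = 35
step 3: x = 19
step 4: x = 43
step 5: x = 7
step 6: x = 35
The first disagreement with the trace is at step 4, where the value should be x = 43.

step 4, x = 43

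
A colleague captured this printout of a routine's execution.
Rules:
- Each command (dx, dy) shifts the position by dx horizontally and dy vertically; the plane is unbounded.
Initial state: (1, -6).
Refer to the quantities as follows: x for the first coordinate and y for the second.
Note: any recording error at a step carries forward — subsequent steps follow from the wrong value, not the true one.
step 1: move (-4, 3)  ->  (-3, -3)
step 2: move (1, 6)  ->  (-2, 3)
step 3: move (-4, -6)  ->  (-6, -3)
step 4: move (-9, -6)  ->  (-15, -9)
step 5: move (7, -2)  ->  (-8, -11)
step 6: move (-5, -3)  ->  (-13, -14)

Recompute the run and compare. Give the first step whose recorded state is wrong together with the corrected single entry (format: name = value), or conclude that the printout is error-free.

1. x = 1 + (-4) = -3, y = -6 + (3) = -3 (exactly as logged)
2. x = -3 + (1) = -2, y = -3 + (6) = 3 (in agreement)
3. x = -2 + (-4) = -6, y = 3 + (-6) = -3 (confirmed correct)
4. x = -6 + (-9) = -15, y = -3 + (-6) = -9 (confirmed correct)
5. x = -15 + (7) = -8, y = -9 + (-2) = -11 (agrees with the printout)
6. x = -8 + (-5) = -13, y = -11 + (-3) = -14 (verified)
Each recorded entry agrees with the recomputation.

no error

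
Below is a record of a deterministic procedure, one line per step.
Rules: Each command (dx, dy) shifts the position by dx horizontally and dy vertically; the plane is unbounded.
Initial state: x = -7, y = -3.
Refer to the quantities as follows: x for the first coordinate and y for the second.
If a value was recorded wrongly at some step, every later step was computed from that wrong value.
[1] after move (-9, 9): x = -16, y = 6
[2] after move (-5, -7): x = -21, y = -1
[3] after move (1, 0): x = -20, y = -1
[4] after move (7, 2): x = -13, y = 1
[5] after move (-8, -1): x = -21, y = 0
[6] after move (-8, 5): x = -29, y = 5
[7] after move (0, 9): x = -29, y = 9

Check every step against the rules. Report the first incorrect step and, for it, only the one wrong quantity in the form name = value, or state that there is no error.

step 7, y = 14

Recomputing the run from the initial state:
step 1: x = -16, y = 6
step 2: x = -21, y = -1
step 3: x = -20, y = -1
step 4: x = -13, y = 1
step 5: x = -21, y = 0
step 6: x = -29, y = 5
step 7: x = -29, y = 14
The first disagreement with the record is at step 7, where the value should be y = 14.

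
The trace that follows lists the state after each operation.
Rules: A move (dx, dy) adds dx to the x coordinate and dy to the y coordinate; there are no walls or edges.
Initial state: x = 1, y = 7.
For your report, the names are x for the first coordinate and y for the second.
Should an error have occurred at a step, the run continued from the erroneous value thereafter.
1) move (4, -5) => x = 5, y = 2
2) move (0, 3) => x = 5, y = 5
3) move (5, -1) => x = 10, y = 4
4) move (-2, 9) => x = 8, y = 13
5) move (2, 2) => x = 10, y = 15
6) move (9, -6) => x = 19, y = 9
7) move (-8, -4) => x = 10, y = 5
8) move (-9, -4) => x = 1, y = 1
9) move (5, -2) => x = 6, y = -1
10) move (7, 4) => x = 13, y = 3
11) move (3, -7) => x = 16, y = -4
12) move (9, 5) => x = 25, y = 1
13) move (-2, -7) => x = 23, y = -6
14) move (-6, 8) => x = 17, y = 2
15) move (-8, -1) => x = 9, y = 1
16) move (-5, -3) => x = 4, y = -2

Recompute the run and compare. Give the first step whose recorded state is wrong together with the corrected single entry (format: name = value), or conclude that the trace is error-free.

Step 1: x = 1 + (4) = 5, y = 7 + (-5) = 2 — exactly as logged.
Step 2: x = 5 + (0) = 5, y = 2 + (3) = 5 — checks out.
Step 3: x = 5 + (5) = 10, y = 5 + (-1) = 4 — confirmed correct.
Step 4: x = 10 + (-2) = 8, y = 4 + (9) = 13 — no discrepancy.
Step 5: x = 8 + (2) = 10, y = 13 + (2) = 15 — confirmed correct.
Step 6: x = 10 + (9) = 19, y = 15 + (-6) = 9 — exactly as logged.
Step 7: x = 19 + (-8) = 11, y = 9 + (-4) = 5 — first mismatch against the trace.
So the first discrepancy is step 7, where the right value is x = 11.

step 7, x = 11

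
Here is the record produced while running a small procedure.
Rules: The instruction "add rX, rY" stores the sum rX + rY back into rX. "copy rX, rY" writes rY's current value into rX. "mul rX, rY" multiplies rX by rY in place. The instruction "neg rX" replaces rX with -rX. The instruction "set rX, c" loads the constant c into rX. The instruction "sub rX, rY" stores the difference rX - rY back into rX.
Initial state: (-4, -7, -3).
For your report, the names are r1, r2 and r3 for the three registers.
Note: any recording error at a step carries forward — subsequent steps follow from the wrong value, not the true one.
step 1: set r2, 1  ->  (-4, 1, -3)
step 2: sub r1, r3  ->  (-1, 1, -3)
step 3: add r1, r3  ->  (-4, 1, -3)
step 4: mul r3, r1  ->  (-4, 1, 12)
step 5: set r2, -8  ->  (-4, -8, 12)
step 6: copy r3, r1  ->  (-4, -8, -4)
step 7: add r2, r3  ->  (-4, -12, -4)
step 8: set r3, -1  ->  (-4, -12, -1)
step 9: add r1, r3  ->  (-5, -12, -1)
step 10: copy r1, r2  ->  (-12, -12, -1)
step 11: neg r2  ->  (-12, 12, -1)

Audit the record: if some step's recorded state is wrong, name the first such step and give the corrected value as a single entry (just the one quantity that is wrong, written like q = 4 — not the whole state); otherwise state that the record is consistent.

1. r2 = 1 (agrees with the record)
2. r1 = -4 - -3 = -1 (no discrepancy)
3. r1 = -1 + -3 = -4 (in agreement)
4. r3 = -3 * -4 = 12 (confirmed correct)
5. r2 = -8 (checks out)
6. r3 = -4 (verified)
7. r2 = -8 + -4 = -12 (exactly as logged)
8. r3 = -1 (checks out)
9. r1 = -4 + -1 = -5 (exactly as logged)
10. r1 = -12 (checks out)
11. r2 = -(-12) = 12 (consistent with the record)
Each recorded entry agrees with the recomputation.

no error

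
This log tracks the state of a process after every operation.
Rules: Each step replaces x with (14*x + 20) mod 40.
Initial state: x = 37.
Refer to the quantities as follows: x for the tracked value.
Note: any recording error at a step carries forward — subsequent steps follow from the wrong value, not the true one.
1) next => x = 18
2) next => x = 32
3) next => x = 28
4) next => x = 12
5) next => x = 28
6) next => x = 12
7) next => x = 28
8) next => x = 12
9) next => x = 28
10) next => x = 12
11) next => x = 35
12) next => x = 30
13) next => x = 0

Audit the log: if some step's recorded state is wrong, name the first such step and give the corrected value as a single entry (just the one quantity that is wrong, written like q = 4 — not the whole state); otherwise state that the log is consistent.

Recomputing the run from the initial state:
step 1: x = 18
step 2: x = 32
step 3: x = 28
step 4: x = 12
step 5: x = 28
step 6: x = 12
step 7: x = 28
step 8: x = 12
step 9: x = 28
step 10: x = 12
step 11: x = 28
step 12: x = 12
step 13: x = 28
The first disagreement with the log is at step 11, where the value should be x = 28.

step 11, x = 28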